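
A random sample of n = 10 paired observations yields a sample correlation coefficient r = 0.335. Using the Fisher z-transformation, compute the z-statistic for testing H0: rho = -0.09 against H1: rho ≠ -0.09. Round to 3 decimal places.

1.161

Fisher z: atanh(0.335) = 0.348450, atanh(-0.09) = -0.090244
z = (z_r − z_0)·√(n−3) = (0.348450 − (-0.090244))·√7 = 0.438694 · 2.645751 = 1.161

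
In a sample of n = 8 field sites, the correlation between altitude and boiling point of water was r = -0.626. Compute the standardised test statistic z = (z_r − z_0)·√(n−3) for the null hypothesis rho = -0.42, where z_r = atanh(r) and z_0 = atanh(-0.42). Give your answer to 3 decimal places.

Fisher z: atanh(-0.626) = -0.734811, atanh(-0.42) = -0.447692
z = (z_r − z_0)·√(n−3) = (-0.734811 − (-0.447692))·√5 = -0.287119 · 2.236068 = -0.642

-0.642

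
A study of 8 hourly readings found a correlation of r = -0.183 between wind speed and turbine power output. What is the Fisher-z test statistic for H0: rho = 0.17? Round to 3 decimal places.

-0.798

z_r = atanh(-0.183) = -0.185085,  z_0 = atanh(0.17) = 0.171667
SE = 1/√(n−3) = 1/√5 = 0.447214
z = (z_r − z_0)/SE = (-0.185085 − 0.171667) / 0.447214 = -0.356752 / 0.447214 = -0.798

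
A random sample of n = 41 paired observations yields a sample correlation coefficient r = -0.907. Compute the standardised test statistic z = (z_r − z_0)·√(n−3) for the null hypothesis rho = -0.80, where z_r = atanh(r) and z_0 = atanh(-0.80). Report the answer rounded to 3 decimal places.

z_r = atanh(-0.907) = -1.510344,  z_0 = atanh(-0.80) = -1.098612
SE = 1/√(n−3) = 1/√38 = 0.162221
z = (z_r − z_0)/SE = (-1.510344 − (-1.098612)) / 0.162221 = -0.411732 / 0.162221 = -2.538

-2.538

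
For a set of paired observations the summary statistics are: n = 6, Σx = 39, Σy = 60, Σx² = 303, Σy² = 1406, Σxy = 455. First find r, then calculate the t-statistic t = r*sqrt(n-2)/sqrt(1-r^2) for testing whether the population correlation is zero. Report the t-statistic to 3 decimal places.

S_xy = nΣxy − ΣxΣy = 6·455 − 39·60 = 2730 − 2340 = 390
S_xx = nΣx² − (Σx)² = 6·303 − 39² = 1818 − 1521 = 297
S_yy = nΣy² − (Σy)² = 6·1406 − 60² = 8436 − 3600 = 4836
r = S_xy / √(S_xx·S_yy) = 390 / √(297·4836) = 390 / √1436292 = 390 / 1198.4540 = 0.3254
t = r·√(n−2)/√(1−r²) = 0.3254·√4 / √(1−0.105885) = 0.650800 / 0.945577 = 0.688

0.688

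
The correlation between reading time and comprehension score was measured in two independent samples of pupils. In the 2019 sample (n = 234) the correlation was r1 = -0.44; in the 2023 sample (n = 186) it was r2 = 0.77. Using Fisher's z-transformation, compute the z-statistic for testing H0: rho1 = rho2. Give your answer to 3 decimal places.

Fisher z-transforms: z1 = atanh(-0.44) = -0.472231, z2 = atanh(0.77) = 1.020328; difference d = -1.492559
Var(d) = 1/231 + 1/183 = 0.0043290 + 0.0054645 = 0.0097935
z = d/√Var(d) = -1.492559 / √0.0097935 = -1.492559 / 0.098962 = -15.082

-15.082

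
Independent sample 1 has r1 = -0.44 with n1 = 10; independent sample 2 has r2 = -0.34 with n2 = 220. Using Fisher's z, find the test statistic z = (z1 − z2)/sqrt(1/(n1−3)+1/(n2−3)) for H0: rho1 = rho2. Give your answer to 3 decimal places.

Fisher z-transforms: z1 = atanh(-0.44) = -0.472231, z2 = atanh(-0.34) = -0.354093; difference d = -0.118138
Var(d) = 1/7 + 1/217 = 0.1428571 + 0.0046083 = 0.1474654
z = d/√Var(d) = -0.118138 / √0.1474654 = -0.118138 / 0.384012 = -0.308

-0.308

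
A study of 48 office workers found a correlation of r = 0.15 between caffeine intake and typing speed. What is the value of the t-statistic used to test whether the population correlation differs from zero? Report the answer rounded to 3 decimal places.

1.029

t = r·√(n−2) / √(1−r²) with r = 0.15, n = 48
  = 0.15·√46 / √(1 − 0.0225)
  = 0.15·6.782330 / 0.988686
  = 1.017349 / 0.988686 = 1.029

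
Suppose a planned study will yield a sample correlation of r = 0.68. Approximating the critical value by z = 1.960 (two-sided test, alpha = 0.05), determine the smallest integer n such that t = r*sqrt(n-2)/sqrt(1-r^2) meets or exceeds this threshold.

r√(n−2)/√(1−r²) ≥ 1.960  ⇔  n−2 ≥ (1.960)²·(1−r²)/r²
(1−r²)/r² = (1−0.4624)/0.4624 = 1.1626
n ≥ 2 + 3.8416·1.1626 = 2 + 4.4662 = 6.4662
⌈6.4662⌉ = 7

7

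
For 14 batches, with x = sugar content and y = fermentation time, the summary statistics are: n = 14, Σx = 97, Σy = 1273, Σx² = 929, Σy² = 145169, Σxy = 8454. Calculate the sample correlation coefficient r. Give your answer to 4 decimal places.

S_xy = nΣxy − ΣxΣy = 14·8454 − 97·1273 = 118356 − 123481 = -5125
S_xx = nΣx² − (Σx)² = 14·929 − 97² = 13006 − 9409 = 3597
S_yy = nΣy² − (Σy)² = 14·145169 − 1273² = 2032366 − 1620529 = 411837
r = S_xy / √(S_xx·S_yy) = -5125 / √(3597·411837) = -5125 / √1481377689 = -5125 / 38488.6696 = -0.1332

-0.1332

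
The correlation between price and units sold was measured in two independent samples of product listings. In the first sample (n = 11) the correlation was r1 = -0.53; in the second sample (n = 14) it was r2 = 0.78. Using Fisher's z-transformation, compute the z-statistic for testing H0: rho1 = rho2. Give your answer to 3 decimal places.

-3.520

Fisher z-transforms: z1 = atanh(-0.53) = -0.590145, z2 = atanh(0.78) = 1.045371; difference d = -1.635516
Var(d) = 1/8 + 1/11 = 0.1250000 + 0.0909091 = 0.2159091
z = d/√Var(d) = -1.635516 / √0.2159091 = -1.635516 / 0.464660 = -3.520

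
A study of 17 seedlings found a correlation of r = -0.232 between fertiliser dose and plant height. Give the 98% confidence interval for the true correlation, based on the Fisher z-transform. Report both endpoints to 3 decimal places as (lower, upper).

z_r = atanh(-0.232) = -0.236302;  SE = 1/√(n−3) = 1/√14 = 0.267261
z-limits: -0.236302 ± 2.326·0.267261 = -0.236302 ± 0.621649 = [-0.857951, 0.385347]
ρ-limits: (tanh -0.857951, tanh 0.385347) = (-0.695, 0.367)

(-0.695, 0.367)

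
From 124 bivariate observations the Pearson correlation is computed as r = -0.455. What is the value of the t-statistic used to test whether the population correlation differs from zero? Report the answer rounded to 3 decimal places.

-5.644

t = r·√(n−2) / √(1−r²) with r = -0.455, n = 124
  = -0.455·√122 / √(1 − 0.207025)
  = -0.455·11.045361 / 0.890491
  = -5.025639 / 0.890491 = -5.644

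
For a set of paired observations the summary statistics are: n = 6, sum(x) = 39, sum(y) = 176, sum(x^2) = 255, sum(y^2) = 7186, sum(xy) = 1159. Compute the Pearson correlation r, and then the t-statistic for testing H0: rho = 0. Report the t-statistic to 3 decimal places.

0.566

Numerator: nΣxy − (Σx)(Σy) = 6·1159 − (39)(176) = 90
Denominator: √[(nΣx²−(Σx)²)(nΣy²−(Σy)²)]
  nΣx²−(Σx)² = 6·255 − 1521 = 9;  nΣy²−(Σy)² = 6·7186 − 30976 = 12140
  √(9·12140) = √109260 = 330.5450
r = 90 / 330.5450 = 0.2723
t = r·√(n−2)/√(1−r²) = 0.2723·√4 / √(1−0.074147) = 0.544600 / 0.962213 = 0.566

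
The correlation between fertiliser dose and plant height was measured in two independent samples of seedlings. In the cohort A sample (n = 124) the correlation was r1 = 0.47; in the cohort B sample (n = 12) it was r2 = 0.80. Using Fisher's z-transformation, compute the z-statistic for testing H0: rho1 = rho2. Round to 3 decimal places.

-1.703

Fisher z-transforms: z1 = atanh(0.47) = 0.510070, z2 = atanh(0.80) = 1.098612; difference d = -0.588542
Var(d) = 1/121 + 1/9 = 0.0082645 + 0.1111111 = 0.1193756
z = d/√Var(d) = -0.588542 / √0.1193756 = -0.588542 / 0.345508 = -1.703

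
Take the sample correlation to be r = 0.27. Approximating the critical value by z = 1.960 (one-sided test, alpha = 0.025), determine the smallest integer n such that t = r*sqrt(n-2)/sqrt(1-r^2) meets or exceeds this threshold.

51

r√(n−2)/√(1−r²) ≥ 1.960  ⇔  n−2 ≥ (1.960)²·(1−r²)/r²
(1−r²)/r² = (1−0.0729)/0.0729 = 12.7174
n ≥ 2 + 3.8416·12.7174 = 2 + 48.8552 = 50.8552
⌈50.8552⌉ = 51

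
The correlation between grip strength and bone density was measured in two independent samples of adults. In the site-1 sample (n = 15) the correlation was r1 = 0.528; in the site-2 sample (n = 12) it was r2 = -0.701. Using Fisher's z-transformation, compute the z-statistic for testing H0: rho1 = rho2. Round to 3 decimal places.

3.303

Fisher z-transforms: z1 = atanh(0.528) = 0.587368, z2 = atanh(-0.701) = -0.869264; difference d = 1.456632
Var(d) = 1/12 + 1/9 = 0.0833333 + 0.1111111 = 0.1944444
z = d/√Var(d) = 1.456632 / √0.1944444 = 1.456632 / 0.440959 = 3.303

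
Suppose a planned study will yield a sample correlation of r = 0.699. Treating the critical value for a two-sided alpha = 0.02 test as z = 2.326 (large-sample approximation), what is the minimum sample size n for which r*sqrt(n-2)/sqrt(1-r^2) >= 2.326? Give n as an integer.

Need r·√(n−2)/√(1−r²) ≥ 2.326
√(n−2) ≥ 2.326·√(1−0.488601) / 0.699 = 2.326·0.715122 / 0.699 = 2.3796
n−2 ≥ 5.6625  ⇒  n ≥ 7.6625
Smallest integer n = 8

8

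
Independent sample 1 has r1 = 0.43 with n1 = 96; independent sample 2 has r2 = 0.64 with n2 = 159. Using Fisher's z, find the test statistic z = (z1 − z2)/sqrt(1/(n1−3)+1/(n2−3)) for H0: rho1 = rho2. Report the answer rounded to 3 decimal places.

-2.277

z1 = atanh(0.43) = 0.459897,  z2 = atanh(0.64) = 0.758174
SE = √(1/(n1−3) + 1/(n2−3)) = √(1/93 + 1/156) = √(0.0107527 + 0.0064103) = √0.0171630 = 0.131008
z = (z1 − z2)/SE = (0.459897 − 0.758174) / 0.131008 = -0.298277 / 0.131008 = -2.277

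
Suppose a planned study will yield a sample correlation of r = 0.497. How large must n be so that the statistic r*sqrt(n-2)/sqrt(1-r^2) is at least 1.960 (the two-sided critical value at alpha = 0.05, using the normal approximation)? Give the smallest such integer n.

Need r·√(n−2)/√(1−r²) ≥ 1.960
√(n−2) ≥ 1.960·√(1−0.247009) / 0.497 = 1.960·0.867751 / 0.497 = 3.4221
n−2 ≥ 11.7108  ⇒  n ≥ 13.7108
Smallest integer n = 14

14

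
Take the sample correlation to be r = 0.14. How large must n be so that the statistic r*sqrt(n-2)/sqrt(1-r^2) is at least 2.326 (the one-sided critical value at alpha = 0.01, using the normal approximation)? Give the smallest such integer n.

273

Need r·√(n−2)/√(1−r²) ≥ 2.326
√(n−2) ≥ 2.326·√(1−0.0196) / 0.14 = 2.326·0.990152 / 0.14 = 16.4507
n−2 ≥ 270.6255  ⇒  n ≥ 272.6255
Smallest integer n = 273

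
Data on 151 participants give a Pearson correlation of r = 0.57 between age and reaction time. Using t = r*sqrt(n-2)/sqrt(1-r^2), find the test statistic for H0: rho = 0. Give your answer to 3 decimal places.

8.468

1 − r² = 1 − 0.3249 = 0.6751;  √(1−r²) = 0.821645
√(n−2) = √149 = 12.206556
t = r·√(n−2)/√(1−r²) = 0.57 · 12.206556 / 0.821645 = 8.468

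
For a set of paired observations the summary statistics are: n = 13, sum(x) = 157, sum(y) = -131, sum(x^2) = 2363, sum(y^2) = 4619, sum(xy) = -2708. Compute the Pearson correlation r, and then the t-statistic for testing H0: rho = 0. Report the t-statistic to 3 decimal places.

-7.152

S_xy = nΣxy − ΣxΣy = 13·(-2708) − 157·(-131) = -35204 − (-20567) = -14637
S_xx = nΣx² − (Σx)² = 13·2363 − 157² = 30719 − 24649 = 6070
S_yy = nΣy² − (Σy)² = 13·4619 − (-131)² = 60047 − 17161 = 42886
r = S_xy / √(S_xx·S_yy) = -14637 / √(6070·42886) = -14637 / √260318020 = -14637 / 16134.3739 = -0.9072
t = r·√(n−2)/√(1−r²) = -0.9072·√11 / √(1−0.823012) = -3.008842 / 0.420699 = -7.152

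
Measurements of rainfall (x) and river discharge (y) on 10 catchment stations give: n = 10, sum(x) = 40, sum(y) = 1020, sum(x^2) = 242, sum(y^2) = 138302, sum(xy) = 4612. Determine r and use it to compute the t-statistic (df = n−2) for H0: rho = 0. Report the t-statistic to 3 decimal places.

S_xy = nΣxy − ΣxΣy = 10·4612 − 40·1020 = 46120 − 40800 = 5320
S_xx = nΣx² − (Σx)² = 10·242 − 40² = 2420 − 1600 = 820
S_yy = nΣy² − (Σy)² = 10·138302 − 1020² = 1383020 − 1040400 = 342620
r = S_xy / √(S_xx·S_yy) = 5320 / √(820·342620) = 5320 / √280948400 = 5320 / 16761.5154 = 0.3174
t = r·√(n−2)/√(1−r²) = 0.3174·√8 / √(1−0.100743) = 0.897743 / 0.948292 = 0.947

0.947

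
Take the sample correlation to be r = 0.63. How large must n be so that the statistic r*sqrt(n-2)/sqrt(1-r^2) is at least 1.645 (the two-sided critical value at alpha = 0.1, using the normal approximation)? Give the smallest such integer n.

Need r·√(n−2)/√(1−r²) ≥ 1.645
√(n−2) ≥ 1.645·√(1−0.3969) / 0.63 = 1.645·0.776595 / 0.63 = 2.0278
n−2 ≥ 4.1120  ⇒  n ≥ 6.1120
Smallest integer n = 7

7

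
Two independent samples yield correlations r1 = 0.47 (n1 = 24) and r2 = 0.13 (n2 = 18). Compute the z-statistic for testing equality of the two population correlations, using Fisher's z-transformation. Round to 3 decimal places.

z1 = atanh(0.47) = 0.510070,  z2 = atanh(0.13) = 0.130740
SE = √(1/(n1−3) + 1/(n2−3)) = √(1/21 + 1/15) = √(0.0476190 + 0.0666667) = √0.1142857 = 0.338062
z = (z1 − z2)/SE = (0.510070 − 0.130740) / 0.338062 = 0.379330 / 0.338062 = 1.122

1.122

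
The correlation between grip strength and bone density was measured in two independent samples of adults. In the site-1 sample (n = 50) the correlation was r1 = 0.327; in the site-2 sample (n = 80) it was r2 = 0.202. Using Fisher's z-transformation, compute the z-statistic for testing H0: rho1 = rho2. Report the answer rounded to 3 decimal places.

0.727

z1 = atanh(0.327) = 0.339465,  z2 = atanh(0.202) = 0.204817
SE = √(1/(n1−3) + 1/(n2−3)) = √(1/47 + 1/77) = √(0.0212766 + 0.0129870) = √0.0342636 = 0.185104
z = (z1 − z2)/SE = (0.339465 − 0.204817) / 0.185104 = 0.134648 / 0.185104 = 0.727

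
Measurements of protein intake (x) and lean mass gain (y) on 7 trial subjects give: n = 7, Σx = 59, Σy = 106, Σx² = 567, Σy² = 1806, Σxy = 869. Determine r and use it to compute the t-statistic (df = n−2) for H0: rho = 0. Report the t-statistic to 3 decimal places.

-0.472

Numerator: nΣxy − (Σx)(Σy) = 7·869 − (59)(106) = -171
Denominator: √[(nΣx²−(Σx)²)(nΣy²−(Σy)²)]
  nΣx²−(Σx)² = 7·567 − 3481 = 488;  nΣy²−(Σy)² = 7·1806 − 11236 = 1406
  √(488·1406) = √686128 = 828.3284
r = -171 / 828.3284 = -0.2064
t = r·√(n−2)/√(1−r²) = -0.2064·√5 / √(1−0.042601) = -0.461524 / 0.978468 = -0.472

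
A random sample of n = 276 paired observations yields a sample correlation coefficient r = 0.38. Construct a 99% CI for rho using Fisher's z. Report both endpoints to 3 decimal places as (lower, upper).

(0.239, 0.505)

Fisher z: z_r = atanh(r) = ½·ln((1+0.38)/(1−0.38)) = 0.400060
SE(z) = 1/√(n−3) = 1/√273 = 0.060523
99% ⇒ z* = 2.576; margin = 2.576·0.060523 = 0.155907
CI on z-scale: (0.244153, 0.555967)
Back-transform: tanh(0.244153) = 0.239415, tanh(0.555967) = 0.504979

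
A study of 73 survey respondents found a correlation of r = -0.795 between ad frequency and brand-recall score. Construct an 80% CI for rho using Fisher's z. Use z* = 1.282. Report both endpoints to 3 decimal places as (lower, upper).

(-0.845, -0.731)

Fisher z: z_r = atanh(r) = ½·ln((1+(-0.795))/(1−(-0.795))) = -1.084875
SE(z) = 1/√(n−3) = 1/√70 = 0.119523
80% ⇒ z* = 1.282; margin = 1.282·0.119523 = 0.153228
CI on z-scale: (-1.238103, -0.931647)
Back-transform: tanh(-1.238103) = -0.844914, tanh(-0.931647) = -0.731361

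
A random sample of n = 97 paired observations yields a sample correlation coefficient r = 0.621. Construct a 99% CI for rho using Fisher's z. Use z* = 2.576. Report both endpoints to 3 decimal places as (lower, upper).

(0.431, 0.758)

z_r = atanh(0.621) = 0.726631;  SE = 1/√(n−3) = 1/√94 = 0.103142
z-limits: 0.726631 ± 2.576·0.103142 = 0.726631 ± 0.265694 = [0.460937, 0.992325]
ρ-limits: (tanh 0.460937, tanh 0.992325) = (0.431, 0.758)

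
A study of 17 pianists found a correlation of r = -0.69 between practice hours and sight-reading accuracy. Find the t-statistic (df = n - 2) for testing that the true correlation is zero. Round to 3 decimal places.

-3.692

1 − r² = 1 − 0.4761 = 0.5239;  √(1−r²) = 0.723809
√(n−2) = √15 = 3.872983
t = r·√(n−2)/√(1−r²) = -0.69 · 3.872983 / 0.723809 = -3.692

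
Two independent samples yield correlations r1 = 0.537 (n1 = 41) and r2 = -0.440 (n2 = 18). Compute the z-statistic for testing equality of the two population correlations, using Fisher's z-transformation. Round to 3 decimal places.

z1 = atanh(0.537) = 0.599930,  z2 = atanh(-0.440) = -0.472231
SE = √(1/(n1−3) + 1/(n2−3)) = √(1/38 + 1/15) = √(0.0263158 + 0.0666667) = √0.0929825 = 0.304930
z = (z1 − z2)/SE = (0.599930 − (-0.472231)) / 0.304930 = 1.072161 / 0.304930 = 3.516

3.516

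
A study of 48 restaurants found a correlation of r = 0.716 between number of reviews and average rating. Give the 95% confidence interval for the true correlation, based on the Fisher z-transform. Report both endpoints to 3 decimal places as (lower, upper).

(0.542, 0.831)

Fisher z: z_r = atanh(r) = ½·ln((1+0.716)/(1−0.716)) = 0.899389
SE(z) = 1/√(n−3) = 1/√45 = 0.149071
95% ⇒ z* = 1.960; margin = 1.960·0.149071 = 0.292179
CI on z-scale: (0.607210, 1.191568)
Back-transform: tanh(0.607210) = 0.542160, tanh(1.191568) = 0.831065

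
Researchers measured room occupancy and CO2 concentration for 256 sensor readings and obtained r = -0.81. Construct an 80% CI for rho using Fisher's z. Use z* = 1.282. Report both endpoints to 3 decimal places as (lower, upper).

(-0.836, -0.780)

Fisher z: z_r = atanh(r) = ½·ln((1+(-0.81))/(1−(-0.81))) = -1.127029
SE(z) = 1/√(n−3) = 1/√253 = 0.062869
80% ⇒ z* = 1.282; margin = 1.282·0.062869 = 0.080598
CI on z-scale: (-1.207627, -1.046431)
Back-transform: tanh(-1.207627) = -0.835966, tanh(-1.046431) = -0.780415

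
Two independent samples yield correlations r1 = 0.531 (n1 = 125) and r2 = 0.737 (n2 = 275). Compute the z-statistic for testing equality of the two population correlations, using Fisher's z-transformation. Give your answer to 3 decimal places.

z1 = atanh(0.531) = 0.591537,  z2 = atanh(0.737) = 0.943880
SE = √(1/(n1−3) + 1/(n2−3)) = √(1/122 + 1/272) = √(0.0081967 + 0.0036765) = √0.0118732 = 0.108964
z = (z1 − z2)/SE = (0.591537 − 0.943880) / 0.108964 = -0.352343 / 0.108964 = -3.234

-3.234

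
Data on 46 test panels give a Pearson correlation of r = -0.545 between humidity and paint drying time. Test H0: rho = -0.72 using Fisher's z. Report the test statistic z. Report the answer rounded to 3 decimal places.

Fisher z: atanh(-0.545) = -0.611241, atanh(-0.72) = -0.907645
z = (z_r − z_0)·√(n−3) = (-0.611241 − (-0.907645))·√43 = 0.296404 · 6.557439 = 1.944

1.944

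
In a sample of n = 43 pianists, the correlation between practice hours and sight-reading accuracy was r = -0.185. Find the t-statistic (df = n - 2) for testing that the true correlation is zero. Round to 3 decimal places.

-1.205

1 − r² = 1 − 0.034225 = 0.965775;  √(1−r²) = 0.982739
√(n−2) = √41 = 6.403124
t = r·√(n−2)/√(1−r²) = -0.185 · 6.403124 / 0.982739 = -1.205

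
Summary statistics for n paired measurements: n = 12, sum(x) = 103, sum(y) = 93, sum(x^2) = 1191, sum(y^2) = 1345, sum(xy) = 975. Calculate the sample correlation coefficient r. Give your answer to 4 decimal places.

0.4038

S_xy = nΣxy − ΣxΣy = 12·975 − 103·93 = 11700 − 9579 = 2121
S_xx = nΣx² − (Σx)² = 12·1191 − 103² = 14292 − 10609 = 3683
S_yy = nΣy² − (Σy)² = 12·1345 − 93² = 16140 − 8649 = 7491
r = S_xy / √(S_xx·S_yy) = 2121 / √(3683·7491) = 2121 / √27589353 = 2121 / 5252.5568 = 0.4038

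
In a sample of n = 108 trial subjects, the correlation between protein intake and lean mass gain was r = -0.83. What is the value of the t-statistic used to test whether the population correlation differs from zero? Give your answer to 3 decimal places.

t = r·√(n−2) / √(1−r²) with r = -0.83, n = 108
  = -0.83·√106 / √(1 − 0.6889)
  = -0.83·10.295630 / 0.557763
  = -8.545373 / 0.557763 = -15.321

-15.321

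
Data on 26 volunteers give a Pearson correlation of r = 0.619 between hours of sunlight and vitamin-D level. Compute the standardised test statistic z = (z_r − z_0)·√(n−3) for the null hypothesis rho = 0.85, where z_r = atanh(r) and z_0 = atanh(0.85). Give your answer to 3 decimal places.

z_r = atanh(0.619) = 0.723382,  z_0 = atanh(0.85) = 1.256153
SE = 1/√(n−3) = 1/√23 = 0.208514
z = (z_r − z_0)/SE = (0.723382 − 1.256153) / 0.208514 = -0.532771 / 0.208514 = -2.555

-2.555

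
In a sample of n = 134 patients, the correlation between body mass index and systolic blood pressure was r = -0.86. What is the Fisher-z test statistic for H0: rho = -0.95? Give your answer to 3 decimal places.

Fisher z: atanh(-0.86) = -1.293345, atanh(-0.95) = -1.831781
z = (z_r − z_0)·√(n−3) = (-1.293345 − (-1.831781))·√131 = 0.538436 · 11.445523 = 6.163

6.163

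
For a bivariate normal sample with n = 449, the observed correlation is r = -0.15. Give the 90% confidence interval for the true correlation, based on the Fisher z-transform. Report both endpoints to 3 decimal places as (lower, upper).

(-0.225, -0.073)

z_r = atanh(-0.15) = -0.151140;  SE = 1/√(n−3) = 1/√446 = 0.047351
z-limits: -0.151140 ± 1.645·0.047351 = -0.151140 ± 0.077892 = [-0.229032, -0.073248]
ρ-limits: (tanh -0.229032, tanh -0.073248) = (-0.225, -0.073)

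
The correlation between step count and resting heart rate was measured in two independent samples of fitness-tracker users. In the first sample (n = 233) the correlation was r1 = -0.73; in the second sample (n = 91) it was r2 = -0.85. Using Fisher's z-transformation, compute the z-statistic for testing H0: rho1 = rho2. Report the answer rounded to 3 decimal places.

Fisher z-transforms: z1 = atanh(-0.73) = -0.928727, z2 = atanh(-0.85) = -1.256153; difference d = 0.327426
Var(d) = 1/230 + 1/88 = 0.0043478 + 0.0113636 = 0.0157114
z = d/√Var(d) = 0.327426 / √0.0157114 = 0.327426 / 0.125345 = 2.612

2.612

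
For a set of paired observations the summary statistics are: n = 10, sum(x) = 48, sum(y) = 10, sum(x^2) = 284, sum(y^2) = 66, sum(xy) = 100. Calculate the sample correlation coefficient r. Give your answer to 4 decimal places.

S_xy = nΣxy − ΣxΣy = 10·100 − 48·10 = 1000 − 480 = 520
S_xx = nΣx² − (Σx)² = 10·284 − 48² = 2840 − 2304 = 536
S_yy = nΣy² − (Σy)² = 10·66 − 10² = 660 − 100 = 560
r = S_xy / √(S_xx·S_yy) = 520 / √(536·560) = 520 / √300160 = 520 / 547.8686 = 0.9491

0.9491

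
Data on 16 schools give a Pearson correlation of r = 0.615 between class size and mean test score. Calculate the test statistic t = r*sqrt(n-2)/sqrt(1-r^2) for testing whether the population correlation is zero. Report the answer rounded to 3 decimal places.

2.918

t = r·√(n−2) / √(1−r²) with r = 0.615, n = 16
  = 0.615·√14 / √(1 − 0.378225)
  = 0.615·3.741657 / 0.788527
  = 2.301119 / 0.788527 = 2.918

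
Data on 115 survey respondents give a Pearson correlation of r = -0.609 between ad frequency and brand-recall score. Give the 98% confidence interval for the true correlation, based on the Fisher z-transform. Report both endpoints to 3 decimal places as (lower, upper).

Fisher z: z_r = atanh(r) = ½·ln((1+(-0.609))/(1−(-0.609))) = -0.707330
SE(z) = 1/√(n−3) = 1/√112 = 0.094491
98% ⇒ z* = 2.326; margin = 2.326·0.094491 = 0.219786
CI on z-scale: (-0.927116, -0.487544)
Back-transform: tanh(-0.927116) = -0.729246, tanh(-0.487544) = -0.452265

(-0.729, -0.452)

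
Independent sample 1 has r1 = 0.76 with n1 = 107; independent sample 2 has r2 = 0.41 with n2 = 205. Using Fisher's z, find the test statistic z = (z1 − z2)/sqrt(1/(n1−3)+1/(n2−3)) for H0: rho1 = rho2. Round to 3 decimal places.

Fisher z-transforms: z1 = atanh(0.76) = 0.996215, z2 = atanh(0.41) = 0.435611; difference d = 0.560604
Var(d) = 1/104 + 1/202 = 0.0096154 + 0.0049505 = 0.0145659
z = d/√Var(d) = 0.560604 / √0.0145659 = 0.560604 / 0.120689 = 4.645

4.645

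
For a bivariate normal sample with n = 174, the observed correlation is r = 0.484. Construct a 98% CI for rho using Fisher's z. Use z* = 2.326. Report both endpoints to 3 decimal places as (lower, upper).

(0.337, 0.608)

z_r = atanh(0.484) = 0.528195;  SE = 1/√(n−3) = 1/√171 = 0.076472
z-limits: 0.528195 ± 2.326·0.076472 = 0.528195 ± 0.177874 = [0.350321, 0.706069]
ρ-limits: (tanh 0.350321, tanh 0.706069) = (0.337, 0.608)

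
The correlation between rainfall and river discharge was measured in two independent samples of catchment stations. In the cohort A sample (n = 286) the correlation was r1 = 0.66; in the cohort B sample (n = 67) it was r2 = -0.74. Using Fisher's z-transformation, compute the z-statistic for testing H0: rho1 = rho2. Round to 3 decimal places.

z1 = atanh(0.66) = 0.792814,  z2 = atanh(-0.74) = -0.950479
SE = √(1/(n1−3) + 1/(n2−3)) = √(1/283 + 1/64) = √(0.0035336 + 0.0156250) = √0.0191586 = 0.138415
z = (z1 − z2)/SE = (0.792814 − (-0.950479)) / 0.138415 = 1.743293 / 0.138415 = 12.595

12.595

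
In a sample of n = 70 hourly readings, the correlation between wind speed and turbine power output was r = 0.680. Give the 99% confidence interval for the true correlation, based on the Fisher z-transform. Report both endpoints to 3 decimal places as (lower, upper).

Fisher z: z_r = atanh(r) = ½·ln((1+0.680)/(1−0.680)) = 0.829114
SE(z) = 1/√(n−3) = 1/√67 = 0.122169
99% ⇒ z* = 2.576; margin = 2.576·0.122169 = 0.314707
CI on z-scale: (0.514407, 1.143821)
Back-transform: tanh(0.514407) = 0.473372, tanh(1.143821) = 0.815697

(0.473, 0.816)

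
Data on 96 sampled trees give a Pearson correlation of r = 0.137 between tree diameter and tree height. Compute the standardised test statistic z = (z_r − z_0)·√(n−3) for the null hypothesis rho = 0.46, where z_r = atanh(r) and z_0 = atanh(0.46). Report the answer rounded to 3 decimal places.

z_r = atanh(0.137) = 0.137867,  z_0 = atanh(0.46) = 0.497311
SE = 1/√(n−3) = 1/√93 = 0.103695
z = (z_r − z_0)/SE = (0.137867 − 0.497311) / 0.103695 = -0.359444 / 0.103695 = -3.466

-3.466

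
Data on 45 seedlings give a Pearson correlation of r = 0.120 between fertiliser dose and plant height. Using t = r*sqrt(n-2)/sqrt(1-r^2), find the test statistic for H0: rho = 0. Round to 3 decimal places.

0.793

t = r·√(n−2) / √(1−r²) with r = 0.120, n = 45
  = 0.120·√43 / √(1 − 0.014400)
  = 0.120·6.557439 / 0.992774
  = 0.786893 / 0.992774 = 0.793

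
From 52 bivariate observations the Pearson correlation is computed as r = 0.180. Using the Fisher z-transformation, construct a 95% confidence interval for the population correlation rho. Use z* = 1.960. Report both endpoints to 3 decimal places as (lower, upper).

Fisher z: z_r = atanh(r) = ½·ln((1+0.180)/(1−0.180)) = 0.181983
SE(z) = 1/√(n−3) = 1/√49 = 0.142857
95% ⇒ z* = 1.960; margin = 1.960·0.142857 = 0.280000
CI on z-scale: (-0.098017, 0.461983)
Back-transform: tanh(-0.098017) = -0.097704, tanh(0.461983) = 0.431699

(-0.098, 0.432)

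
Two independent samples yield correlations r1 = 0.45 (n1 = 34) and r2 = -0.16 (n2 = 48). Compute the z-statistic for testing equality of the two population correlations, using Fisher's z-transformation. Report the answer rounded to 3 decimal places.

Fisher z-transforms: z1 = atanh(0.45) = 0.484700, z2 = atanh(-0.16) = -0.161387; difference d = 0.646087
Var(d) = 1/31 + 1/45 = 0.0322581 + 0.0222222 = 0.0544803
z = d/√Var(d) = 0.646087 / √0.0544803 = 0.646087 / 0.233410 = 2.768

2.768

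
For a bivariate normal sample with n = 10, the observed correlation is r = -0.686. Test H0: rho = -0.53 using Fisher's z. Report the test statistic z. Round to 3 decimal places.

z_r = atanh(-0.686) = -0.840361,  z_0 = atanh(-0.53) = -0.590145
SE = 1/√(n−3) = 1/√7 = 0.377964
z = (z_r − z_0)/SE = (-0.840361 − (-0.590145)) / 0.377964 = -0.250216 / 0.377964 = -0.662

-0.662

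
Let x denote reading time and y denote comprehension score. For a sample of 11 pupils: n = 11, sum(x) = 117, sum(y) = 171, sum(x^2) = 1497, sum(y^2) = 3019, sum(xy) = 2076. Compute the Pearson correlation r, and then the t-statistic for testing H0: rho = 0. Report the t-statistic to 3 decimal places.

4.884

S_xy = nΣxy − ΣxΣy = 11·2076 − 117·171 = 22836 − 20007 = 2829
S_xx = nΣx² − (Σx)² = 11·1497 − 117² = 16467 − 13689 = 2778
S_yy = nΣy² − (Σy)² = 11·3019 − 171² = 33209 − 29241 = 3968
r = S_xy / √(S_xx·S_yy) = 2829 / √(2778·3968) = 2829 / √11023104 = 2829 / 3320.1060 = 0.8521
t = r·√(n−2)/√(1−r²) = 0.8521·√9 / √(1−0.726074) = 2.556300 / 0.523379 = 4.884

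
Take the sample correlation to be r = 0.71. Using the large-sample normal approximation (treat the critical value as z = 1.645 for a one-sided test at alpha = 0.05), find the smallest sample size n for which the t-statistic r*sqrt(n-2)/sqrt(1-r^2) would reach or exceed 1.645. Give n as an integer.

Need r·√(n−2)/√(1−r²) ≥ 1.645
√(n−2) ≥ 1.645·√(1−0.5041) / 0.71 = 1.645·0.704202 / 0.71 = 1.6316
n−2 ≥ 2.6621  ⇒  n ≥ 4.6621
Smallest integer n = 5

5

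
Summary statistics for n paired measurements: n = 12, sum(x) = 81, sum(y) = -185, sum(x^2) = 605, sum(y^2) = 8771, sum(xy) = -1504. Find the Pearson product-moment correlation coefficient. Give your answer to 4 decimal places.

-0.4347

Numerator: nΣxy − (Σx)(Σy) = 12·(-1504) − (81)(-185) = -3063
Denominator: √[(nΣx²−(Σx)²)(nΣy²−(Σy)²)]
  nΣx²−(Σx)² = 12·605 − 6561 = 699;  nΣy²−(Σy)² = 12·8771 − 34225 = 71027
  √(699·71027) = √49647873 = 7046.1247
r = -3063 / 7046.1247 = -0.4347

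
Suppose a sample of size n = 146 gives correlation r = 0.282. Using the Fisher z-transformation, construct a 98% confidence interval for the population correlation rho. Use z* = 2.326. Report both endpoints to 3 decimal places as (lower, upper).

(0.095, 0.450)

z_r = atanh(0.282) = 0.289854;  SE = 1/√(n−3) = 1/√143 = 0.083624
z-limits: 0.289854 ± 2.326·0.083624 = 0.289854 ± 0.194509 = [0.095345, 0.484363]
ρ-limits: (tanh 0.095345, tanh 0.484363) = (0.095, 0.450)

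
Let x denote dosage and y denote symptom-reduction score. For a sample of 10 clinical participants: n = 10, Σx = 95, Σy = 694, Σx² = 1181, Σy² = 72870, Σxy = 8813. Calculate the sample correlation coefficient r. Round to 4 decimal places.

Numerator: nΣxy − (Σx)(Σy) = 10·8813 − (95)(694) = 22200
Denominator: √[(nΣx²−(Σx)²)(nΣy²−(Σy)²)]
  nΣx²−(Σx)² = 10·1181 − 9025 = 2785;  nΣy²−(Σy)² = 10·72870 − 481636 = 247064
  √(2785·247064) = √688073240 = 26231.1502
r = 22200 / 26231.1502 = 0.8463

0.8463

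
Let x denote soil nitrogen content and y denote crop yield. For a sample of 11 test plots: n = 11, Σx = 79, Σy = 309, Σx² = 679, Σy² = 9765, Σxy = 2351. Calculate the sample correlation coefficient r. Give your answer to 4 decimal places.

Numerator: nΣxy − (Σx)(Σy) = 11·2351 − (79)(309) = 1450
Denominator: √[(nΣx²−(Σx)²)(nΣy²−(Σy)²)]
  nΣx²−(Σx)² = 11·679 − 6241 = 1228;  nΣy²−(Σy)² = 11·9765 − 95481 = 11934
  √(1228·11934) = √14654952 = 3828.1787
r = 1450 / 3828.1787 = 0.3788

0.3788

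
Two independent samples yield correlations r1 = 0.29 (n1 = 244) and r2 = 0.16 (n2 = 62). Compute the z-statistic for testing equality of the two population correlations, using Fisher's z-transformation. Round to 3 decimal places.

Fisher z-transforms: z1 = atanh(0.29) = 0.298566, z2 = atanh(0.16) = 0.161387; difference d = 0.137179
Var(d) = 1/241 + 1/59 = 0.0041494 + 0.0169492 = 0.0210986
z = d/√Var(d) = 0.137179 / √0.0210986 = 0.137179 / 0.145254 = 0.944

0.944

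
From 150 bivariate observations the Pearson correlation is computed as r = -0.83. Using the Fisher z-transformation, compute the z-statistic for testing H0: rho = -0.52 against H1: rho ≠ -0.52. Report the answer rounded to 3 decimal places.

-7.418

Fisher z: atanh(-0.83) = -1.188136, atanh(-0.52) = -0.576340
z = (z_r − z_0)·√(n−3) = (-1.188136 − (-0.576340))·√147 = -0.611796 · 12.124356 = -7.418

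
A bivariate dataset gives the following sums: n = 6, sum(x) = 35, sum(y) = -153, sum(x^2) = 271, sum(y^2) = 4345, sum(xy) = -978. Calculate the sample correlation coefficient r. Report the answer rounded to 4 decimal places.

Numerator: nΣxy − (Σx)(Σy) = 6·(-978) − (35)(-153) = -513
Denominator: √[(nΣx²−(Σx)²)(nΣy²−(Σy)²)]
  nΣx²−(Σx)² = 6·271 − 1225 = 401;  nΣy²−(Σy)² = 6·4345 − 23409 = 2661
  √(401·2661) = √1067061 = 1032.9864
r = -513 / 1032.9864 = -0.4966

-0.4966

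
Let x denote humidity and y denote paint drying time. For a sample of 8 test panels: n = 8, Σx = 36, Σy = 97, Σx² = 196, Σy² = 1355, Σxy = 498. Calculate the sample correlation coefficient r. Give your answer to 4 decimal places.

0.7886

S_xy = nΣxy − ΣxΣy = 8·498 − 36·97 = 3984 − 3492 = 492
S_xx = nΣx² − (Σx)² = 8·196 − 36² = 1568 − 1296 = 272
S_yy = nΣy² − (Σy)² = 8·1355 − 97² = 10840 − 9409 = 1431
r = S_xy / √(S_xx·S_yy) = 492 / √(272·1431) = 492 / √389232 = 492 / 623.8846 = 0.7886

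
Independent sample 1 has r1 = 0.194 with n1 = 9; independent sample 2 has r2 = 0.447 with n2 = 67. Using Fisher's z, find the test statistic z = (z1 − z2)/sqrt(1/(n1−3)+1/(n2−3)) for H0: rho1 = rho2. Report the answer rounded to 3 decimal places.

-0.666

z1 = atanh(0.194) = 0.196490,  z2 = atanh(0.447) = 0.480945
SE = √(1/(n1−3) + 1/(n2−3)) = √(1/6 + 1/64) = √(0.1666667 + 0.0156250) = √0.1822917 = 0.426956
z = (z1 − z2)/SE = (0.196490 − 0.480945) / 0.426956 = -0.284455 / 0.426956 = -0.666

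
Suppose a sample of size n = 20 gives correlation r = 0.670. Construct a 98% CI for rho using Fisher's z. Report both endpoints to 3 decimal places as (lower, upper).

(0.242, 0.880)

Fisher z: z_r = atanh(r) = ½·ln((1+0.670)/(1−0.670)) = 0.810743
SE(z) = 1/√(n−3) = 1/√17 = 0.242536
98% ⇒ z* = 2.326; margin = 2.326·0.242536 = 0.564139
CI on z-scale: (0.246604, 1.374882)
Back-transform: tanh(0.246604) = 0.241724, tanh(1.374882) = 0.879800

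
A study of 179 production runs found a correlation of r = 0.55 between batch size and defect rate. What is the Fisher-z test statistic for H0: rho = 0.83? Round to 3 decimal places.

z_r = atanh(0.55) = 0.618381,  z_0 = atanh(0.83) = 1.188136
SE = 1/√(n−3) = 1/√176 = 0.075378
z = (z_r − z_0)/SE = (0.618381 − 1.188136) / 0.075378 = -0.569755 / 0.075378 = -7.559

-7.559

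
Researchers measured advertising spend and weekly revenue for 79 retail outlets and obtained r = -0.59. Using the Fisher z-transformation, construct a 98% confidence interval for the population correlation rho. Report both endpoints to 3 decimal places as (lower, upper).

(-0.737, -0.389)

Fisher z: z_r = atanh(r) = ½·ln((1+(-0.59))/(1−(-0.59))) = -0.677666
SE(z) = 1/√(n−3) = 1/√76 = 0.114708
98% ⇒ z* = 2.326; margin = 2.326·0.114708 = 0.266811
CI on z-scale: (-0.944477, -0.410855)
Back-transform: tanh(-0.944477) = -0.737272, tanh(-0.410855) = -0.389198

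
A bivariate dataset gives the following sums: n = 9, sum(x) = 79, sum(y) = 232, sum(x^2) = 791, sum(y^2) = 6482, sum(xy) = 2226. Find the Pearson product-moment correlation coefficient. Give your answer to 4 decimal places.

0.8569

Numerator: nΣxy − (Σx)(Σy) = 9·2226 − (79)(232) = 1706
Denominator: √[(nΣx²−(Σx)²)(nΣy²−(Σy)²)]
  nΣx²−(Σx)² = 9·791 − 6241 = 878;  nΣy²−(Σy)² = 9·6482 − 53824 = 4514
  √(878·4514) = √3963292 = 1990.8018
r = 1706 / 1990.8018 = 0.8569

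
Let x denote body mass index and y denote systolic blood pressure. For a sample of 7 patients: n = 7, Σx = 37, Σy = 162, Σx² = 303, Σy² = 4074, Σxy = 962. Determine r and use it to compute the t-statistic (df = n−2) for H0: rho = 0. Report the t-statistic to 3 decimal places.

1.535

Numerator: nΣxy − (Σx)(Σy) = 7·962 − (37)(162) = 740
Denominator: √[(nΣx²−(Σx)²)(nΣy²−(Σy)²)]
  nΣx²−(Σx)² = 7·303 − 1369 = 752;  nΣy²−(Σy)² = 7·4074 − 26244 = 2274
  √(752·2274) = √1710048 = 1307.6880
r = 740 / 1307.6880 = 0.5659
t = r·√(n−2)/√(1−r²) = 0.5659·√5 / √(1−0.320243) = 1.265391 / 0.824474 = 1.535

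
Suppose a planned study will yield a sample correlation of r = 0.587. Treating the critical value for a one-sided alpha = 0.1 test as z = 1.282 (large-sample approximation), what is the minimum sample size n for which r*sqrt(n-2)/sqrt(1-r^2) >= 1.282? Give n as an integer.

Need r·√(n−2)/√(1−r²) ≥ 1.282
√(n−2) ≥ 1.282·√(1−0.344569) / 0.587 = 1.282·0.809587 / 0.587 = 1.7681
n−2 ≥ 3.1262  ⇒  n ≥ 5.1262
Smallest integer n = 6

6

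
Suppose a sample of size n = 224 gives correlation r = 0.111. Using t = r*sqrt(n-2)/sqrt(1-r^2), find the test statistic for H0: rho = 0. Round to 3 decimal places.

t = r·√(n−2) / √(1−r²) with r = 0.111, n = 224
  = 0.111·√222 / √(1 − 0.012321)
  = 0.111·14.899664 / 0.993820
  = 1.653863 / 0.993820 = 1.664

1.664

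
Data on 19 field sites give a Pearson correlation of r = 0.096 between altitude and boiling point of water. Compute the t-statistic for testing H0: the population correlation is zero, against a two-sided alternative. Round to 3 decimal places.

t = r·√(n−2) / √(1−r²) with r = 0.096, n = 19
  = 0.096·√17 / √(1 − 0.009216)
  = 0.096·4.123106 / 0.995381
  = 0.395818 / 0.995381 = 0.398

0.398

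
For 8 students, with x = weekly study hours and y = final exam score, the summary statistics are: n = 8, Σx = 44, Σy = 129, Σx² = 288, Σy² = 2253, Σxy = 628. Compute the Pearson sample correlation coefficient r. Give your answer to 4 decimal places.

-0.9139

S_xy = nΣxy − ΣxΣy = 8·628 − 44·129 = 5024 − 5676 = -652
S_xx = nΣx² − (Σx)² = 8·288 − 44² = 2304 − 1936 = 368
S_yy = nΣy² − (Σy)² = 8·2253 − 129² = 18024 − 16641 = 1383
r = S_xy / √(S_xx·S_yy) = -652 / √(368·1383) = -652 / √508944 = -652 / 713.4031 = -0.9139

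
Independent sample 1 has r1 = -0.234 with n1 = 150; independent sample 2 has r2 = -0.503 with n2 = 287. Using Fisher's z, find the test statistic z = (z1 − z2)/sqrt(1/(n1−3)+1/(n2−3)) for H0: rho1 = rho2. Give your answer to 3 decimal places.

Fisher z-transforms: z1 = atanh(-0.234) = -0.238417, z2 = atanh(-0.503) = -0.553314; difference d = 0.314897
Var(d) = 1/147 + 1/284 = 0.0068027 + 0.0035211 = 0.0103238
z = d/√Var(d) = 0.314897 / √0.0103238 = 0.314897 / 0.101606 = 3.099

3.099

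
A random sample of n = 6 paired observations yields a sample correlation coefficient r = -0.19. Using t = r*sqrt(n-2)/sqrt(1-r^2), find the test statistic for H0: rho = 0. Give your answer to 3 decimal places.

-0.387

1 − r² = 1 − 0.0361 = 0.9639;  √(1−r²) = 0.981784
√(n−2) = √4 = 2.000000
t = r·√(n−2)/√(1−r²) = -0.19 · 2.000000 / 0.981784 = -0.387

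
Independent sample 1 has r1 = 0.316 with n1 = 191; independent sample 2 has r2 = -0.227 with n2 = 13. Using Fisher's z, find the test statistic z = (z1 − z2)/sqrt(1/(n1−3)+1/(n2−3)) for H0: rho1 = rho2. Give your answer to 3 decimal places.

1.720

Fisher z-transforms: z1 = atanh(0.316) = 0.327197, z2 = atanh(-0.227) = -0.231024; difference d = 0.558221
Var(d) = 1/188 + 1/10 = 0.0053191 + 0.1000000 = 0.1053191
z = d/√Var(d) = 0.558221 / √0.1053191 = 0.558221 / 0.324529 = 1.720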